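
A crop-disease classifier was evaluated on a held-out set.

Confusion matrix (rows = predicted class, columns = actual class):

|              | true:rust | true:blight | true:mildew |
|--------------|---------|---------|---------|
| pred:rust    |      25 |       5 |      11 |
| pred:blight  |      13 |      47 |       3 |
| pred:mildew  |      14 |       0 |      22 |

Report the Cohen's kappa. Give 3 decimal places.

0.501

Observed agreement pₒ = trace/N = 94/140 = 0.6714
Expected agreement pₑ = Σ (rowᵢ·colᵢ)/N² = (52·41 + 52·63 + 36·36)/140² = 0.3420
κ = (pₒ − pₑ)/(1 − pₑ) = (0.6714 − 0.3420)/(1 − 0.3420) = 0.501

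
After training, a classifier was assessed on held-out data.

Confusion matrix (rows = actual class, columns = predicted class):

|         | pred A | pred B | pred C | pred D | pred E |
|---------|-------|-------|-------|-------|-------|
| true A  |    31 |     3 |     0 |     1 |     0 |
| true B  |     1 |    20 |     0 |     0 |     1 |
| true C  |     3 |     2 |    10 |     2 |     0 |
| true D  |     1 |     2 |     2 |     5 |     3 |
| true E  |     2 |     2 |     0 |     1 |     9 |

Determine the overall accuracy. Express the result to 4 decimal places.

0.7426

Accuracy = trace / total = (31+20+10+5+9=75) / 101 = 75/101 = 0.7426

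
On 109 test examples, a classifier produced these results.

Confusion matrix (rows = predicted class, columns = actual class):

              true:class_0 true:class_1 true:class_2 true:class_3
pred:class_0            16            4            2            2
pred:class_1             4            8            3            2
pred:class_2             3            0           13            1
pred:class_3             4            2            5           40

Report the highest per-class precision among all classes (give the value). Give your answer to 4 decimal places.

0.7843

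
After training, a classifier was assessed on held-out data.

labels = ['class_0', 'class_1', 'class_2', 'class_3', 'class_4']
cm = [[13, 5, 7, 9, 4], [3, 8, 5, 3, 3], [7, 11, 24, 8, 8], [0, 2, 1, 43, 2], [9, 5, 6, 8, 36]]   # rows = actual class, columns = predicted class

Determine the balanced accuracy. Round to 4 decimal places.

0.5156

Balanced accuracy = mean of per-class recall.
  class_0: recall = 13/38 = 0.34211
  class_1: recall = 8/22 = 0.36364
  class_2: recall = 24/58 = 0.41379
  class_3: recall = 43/48 = 0.89583
  class_4: recall = 36/64 = 0.56250
Mean = (0.34211 + 0.36364 + 0.41379 + 0.89583 + 0.56250) / 5 = 0.5156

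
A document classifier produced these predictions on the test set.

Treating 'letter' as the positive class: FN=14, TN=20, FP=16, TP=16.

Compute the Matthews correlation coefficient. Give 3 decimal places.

MCC = (TP·TN − FP·FN) / √((TP+FP)(TP+FN)(TN+FP)(TN+FN))
Numerator = 16·20 − 16·14 = 96
Denominator = √(32·30·36·34) = √1175040 = 1083.9926
MCC = 96 / 1083.9926 = 0.089

0.089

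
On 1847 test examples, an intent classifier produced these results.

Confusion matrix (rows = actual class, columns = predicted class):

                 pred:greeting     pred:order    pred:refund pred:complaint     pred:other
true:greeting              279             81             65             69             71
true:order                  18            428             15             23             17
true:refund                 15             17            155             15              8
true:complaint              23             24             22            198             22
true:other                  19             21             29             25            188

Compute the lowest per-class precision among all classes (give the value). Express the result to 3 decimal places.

0.542

Per-class precision (TP/(TP+FP)):
  greeting: TP=279, FP=18+15+23+19=75 → 279/354 = 0.7881
  order: TP=428, FP=81+17+24+21=143 → 428/571 = 0.7496
  refund: TP=155, FP=65+15+22+29=131 → 155/286 = 0.5420
  complaint: TP=198, FP=69+23+15+25=132 → 198/330 = 0.6000
  other: TP=188, FP=71+17+8+22=118 → 188/306 = 0.6144
Lowest is class 'refund' with precision = 0.542.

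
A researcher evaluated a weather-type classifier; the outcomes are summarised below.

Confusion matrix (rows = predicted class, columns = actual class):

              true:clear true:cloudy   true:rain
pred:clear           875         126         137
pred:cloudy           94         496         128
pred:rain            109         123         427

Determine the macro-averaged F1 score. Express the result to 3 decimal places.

0.700

Per-class F1 score (2·TP/(2·TP+FP+FN)):
  clear: TP=875, FP=126+137=263, FN=94+109=203 → 1750/2216 = 0.7897
  cloudy: TP=496, FP=94+128=222, FN=126+123=249 → 992/1463 = 0.6781
  rain: TP=427, FP=109+123=232, FN=137+128=265 → 854/1351 = 0.6321
Macro-F1 score = mean = (0.7897 + 0.6781 + 0.6321) / 3 = 0.700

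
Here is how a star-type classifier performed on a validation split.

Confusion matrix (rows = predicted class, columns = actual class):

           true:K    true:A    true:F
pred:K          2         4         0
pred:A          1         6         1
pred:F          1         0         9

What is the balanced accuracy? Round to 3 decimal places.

0.667

Balanced accuracy = mean of per-class recall.
  K: recall = 2/4 = 0.5000
  A: recall = 6/10 = 0.6000
  F: recall = 9/10 = 0.9000
Mean = (0.5000 + 0.6000 + 0.9000) / 3 = 0.667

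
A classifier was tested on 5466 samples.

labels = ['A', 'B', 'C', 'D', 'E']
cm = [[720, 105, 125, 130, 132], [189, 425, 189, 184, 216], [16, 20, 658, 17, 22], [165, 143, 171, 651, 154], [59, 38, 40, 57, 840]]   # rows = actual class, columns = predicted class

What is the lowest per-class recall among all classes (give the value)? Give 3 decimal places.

0.353

Per-class recall (TP/(TP+FN)):
  A: TP=720, FN=105+125+130+132=492 → 720/1212 = 0.5941
  B: TP=425, FN=189+189+184+216=778 → 425/1203 = 0.3533
  C: TP=658, FN=16+20+17+22=75 → 658/733 = 0.8977
  D: TP=651, FN=165+143+171+154=633 → 651/1284 = 0.5070
  E: TP=840, FN=59+38+40+57=194 → 840/1034 = 0.8124
Lowest is class 'B' with recall = 0.353.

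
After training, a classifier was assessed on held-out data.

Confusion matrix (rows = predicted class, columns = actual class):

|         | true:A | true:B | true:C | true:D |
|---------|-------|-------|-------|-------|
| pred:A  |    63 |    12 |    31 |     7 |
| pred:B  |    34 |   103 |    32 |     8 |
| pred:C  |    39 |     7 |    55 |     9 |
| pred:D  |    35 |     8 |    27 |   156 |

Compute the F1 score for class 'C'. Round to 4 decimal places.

F1 score = 2·TP/(2·TP+FP+FN).
C: TP=55, FP=39+7+9=55, FN=31+32+27=90 → 110/255 = 0.43137

0.4314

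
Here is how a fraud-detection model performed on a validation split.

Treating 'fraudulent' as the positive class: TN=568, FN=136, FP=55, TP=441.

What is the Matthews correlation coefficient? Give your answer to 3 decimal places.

MCC = (TP·TN − FP·FN) / √((TP+FP)(TP+FN)(TN+FP)(TN+FN))
Numerator = 441·568 − 55·136 = 243008
Denominator = √(496·577·623·704) = √125521521664 = 354290.1659
MCC = 243008 / 354290.1659 = 0.686

0.686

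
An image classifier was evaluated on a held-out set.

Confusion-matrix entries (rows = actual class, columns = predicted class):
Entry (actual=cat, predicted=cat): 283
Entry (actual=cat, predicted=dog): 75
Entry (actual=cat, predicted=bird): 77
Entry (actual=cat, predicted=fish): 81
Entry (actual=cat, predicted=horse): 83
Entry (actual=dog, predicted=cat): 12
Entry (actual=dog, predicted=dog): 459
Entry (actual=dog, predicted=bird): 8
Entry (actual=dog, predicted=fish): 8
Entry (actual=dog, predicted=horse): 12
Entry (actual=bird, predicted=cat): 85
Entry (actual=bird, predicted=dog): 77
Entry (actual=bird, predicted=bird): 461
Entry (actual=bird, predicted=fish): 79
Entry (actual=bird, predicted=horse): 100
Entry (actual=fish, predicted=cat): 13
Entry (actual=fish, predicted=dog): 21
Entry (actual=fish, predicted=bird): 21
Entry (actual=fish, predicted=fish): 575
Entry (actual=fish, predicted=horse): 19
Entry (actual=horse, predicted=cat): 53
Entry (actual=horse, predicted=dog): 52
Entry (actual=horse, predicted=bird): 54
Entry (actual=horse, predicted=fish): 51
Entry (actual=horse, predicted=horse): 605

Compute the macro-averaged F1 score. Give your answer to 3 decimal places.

Per-class F1 score (2·TP/(2·TP+FP+FN)):
  cat: TP=283, FP=12+85+13+53=163, FN=75+77+81+83=316 → 566/1045 = 0.5416
  dog: TP=459, FP=75+77+21+52=225, FN=12+8+8+12=40 → 918/1183 = 0.7760
  bird: TP=461, FP=77+8+21+54=160, FN=85+77+79+100=341 → 922/1423 = 0.6479
  fish: TP=575, FP=81+8+79+51=219, FN=13+21+21+19=74 → 1150/1443 = 0.7970
  horse: TP=605, FP=83+12+100+19=214, FN=53+52+54+51=210 → 1210/1634 = 0.7405
Macro-F1 score = mean = (0.5416 + 0.7760 + 0.6479 + 0.7970 + 0.7405) / 5 = 0.701

0.701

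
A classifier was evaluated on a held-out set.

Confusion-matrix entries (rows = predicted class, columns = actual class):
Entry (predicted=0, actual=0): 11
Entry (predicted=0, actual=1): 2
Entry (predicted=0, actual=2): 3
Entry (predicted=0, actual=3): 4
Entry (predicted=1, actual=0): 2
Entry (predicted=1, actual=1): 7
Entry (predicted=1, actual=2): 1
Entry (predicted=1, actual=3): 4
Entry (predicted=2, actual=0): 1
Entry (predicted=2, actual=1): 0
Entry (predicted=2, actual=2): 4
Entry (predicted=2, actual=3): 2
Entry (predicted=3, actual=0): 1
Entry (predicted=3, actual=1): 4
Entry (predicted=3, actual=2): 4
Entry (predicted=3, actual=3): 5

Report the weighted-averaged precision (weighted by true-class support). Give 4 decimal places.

0.4903

Per-class precision (TP/(TP+FP)):
  0: TP=11, FP=2+3+4=9 → 11/20 = 0.55000
  1: TP=7, FP=2+1+4=7 → 7/14 = 0.50000
  2: TP=4, FP=1+0+2=3 → 4/7 = 0.57143
  3: TP=5, FP=1+4+4=9 → 5/14 = 0.35714
Weighted-precision = Σ (supportᵢ/N)·precisionᵢ with N=55: (15/55)·0.55000 + (13/55)·0.50000 + (12/55)·0.57143 + (15/55)·0.35714 = 0.4903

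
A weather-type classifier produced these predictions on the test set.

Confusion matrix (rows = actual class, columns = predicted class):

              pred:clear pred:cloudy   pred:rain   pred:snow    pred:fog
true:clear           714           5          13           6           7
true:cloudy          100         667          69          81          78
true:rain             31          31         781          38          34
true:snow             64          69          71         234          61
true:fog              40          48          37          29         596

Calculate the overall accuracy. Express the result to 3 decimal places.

0.766

Accuracy = trace / total = (714+667+781+234+596=2992) / 3904 = 2992/3904 = 0.766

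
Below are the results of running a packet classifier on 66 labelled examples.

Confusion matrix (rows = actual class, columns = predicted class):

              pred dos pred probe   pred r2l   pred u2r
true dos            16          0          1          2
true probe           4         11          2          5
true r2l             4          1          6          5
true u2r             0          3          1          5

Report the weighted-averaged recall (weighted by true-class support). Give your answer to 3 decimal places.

0.576

Per-class recall (TP/(TP+FN)):
  dos: TP=16, FN=0+1+2=3 → 16/19 = 0.8421
  probe: TP=11, FN=4+2+5=11 → 11/22 = 0.5000
  r2l: TP=6, FN=4+1+5=10 → 6/16 = 0.3750
  u2r: TP=5, FN=0+3+1=4 → 5/9 = 0.5556
Weighted-recall = Σ (supportᵢ/N)·recallᵢ with N=66: (19/66)·0.8421 + (22/66)·0.5000 + (16/66)·0.3750 + (9/66)·0.5556 = 0.576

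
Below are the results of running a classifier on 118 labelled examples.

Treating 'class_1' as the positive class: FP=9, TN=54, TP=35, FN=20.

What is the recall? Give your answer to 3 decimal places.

0.636

Recall = TP/(TP+FN) = 35/(35+20) = 35/55 = 0.636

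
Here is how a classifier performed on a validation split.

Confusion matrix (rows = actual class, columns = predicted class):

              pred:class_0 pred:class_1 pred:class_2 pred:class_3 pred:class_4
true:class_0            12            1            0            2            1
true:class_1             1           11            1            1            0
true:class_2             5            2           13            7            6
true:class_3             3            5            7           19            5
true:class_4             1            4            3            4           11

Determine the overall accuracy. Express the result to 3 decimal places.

0.528

Accuracy = trace / total = (12+11+13+19+11=66) / 125 = 66/125 = 0.528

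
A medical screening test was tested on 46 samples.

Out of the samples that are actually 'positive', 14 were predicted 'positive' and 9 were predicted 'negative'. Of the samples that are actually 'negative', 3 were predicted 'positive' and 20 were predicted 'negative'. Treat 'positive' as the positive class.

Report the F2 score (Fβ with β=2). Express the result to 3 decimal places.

0.642

Fβ = (1+β²)·TP / ((1+β²)·TP + β²·FN + FP), with β²=4
= 5·14 / (5·14 + 4·9 + 3) = 0.642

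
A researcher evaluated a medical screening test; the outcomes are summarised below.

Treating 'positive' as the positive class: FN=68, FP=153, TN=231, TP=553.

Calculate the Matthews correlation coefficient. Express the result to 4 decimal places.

MCC = (TP·TN − FP·FN) / √((TP+FP)(TP+FN)(TN+FP)(TN+FN))
Numerator = 553·231 − 153·68 = 117339
Denominator = √(706·621·384·299) = √50338319616 = 224362.0280
MCC = 117339 / 224362.0280 = 0.5230

0.5230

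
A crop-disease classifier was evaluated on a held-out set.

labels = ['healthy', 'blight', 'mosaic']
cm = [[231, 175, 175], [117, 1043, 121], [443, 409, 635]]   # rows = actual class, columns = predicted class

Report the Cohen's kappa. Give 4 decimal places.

0.3383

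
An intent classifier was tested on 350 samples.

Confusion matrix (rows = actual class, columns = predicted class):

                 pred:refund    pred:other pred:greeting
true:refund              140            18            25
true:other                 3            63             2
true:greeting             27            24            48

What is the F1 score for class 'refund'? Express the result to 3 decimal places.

0.793

Take TP from the diagonal, FP from the rest of the 'refund' prediction marginal, FN from the rest of the 'refund' actual marginal.
F1 score = 2·TP/(2·TP+FP+FN).
refund: TP=140, FP=3+27=30, FN=18+25=43 → 280/353 = 0.7932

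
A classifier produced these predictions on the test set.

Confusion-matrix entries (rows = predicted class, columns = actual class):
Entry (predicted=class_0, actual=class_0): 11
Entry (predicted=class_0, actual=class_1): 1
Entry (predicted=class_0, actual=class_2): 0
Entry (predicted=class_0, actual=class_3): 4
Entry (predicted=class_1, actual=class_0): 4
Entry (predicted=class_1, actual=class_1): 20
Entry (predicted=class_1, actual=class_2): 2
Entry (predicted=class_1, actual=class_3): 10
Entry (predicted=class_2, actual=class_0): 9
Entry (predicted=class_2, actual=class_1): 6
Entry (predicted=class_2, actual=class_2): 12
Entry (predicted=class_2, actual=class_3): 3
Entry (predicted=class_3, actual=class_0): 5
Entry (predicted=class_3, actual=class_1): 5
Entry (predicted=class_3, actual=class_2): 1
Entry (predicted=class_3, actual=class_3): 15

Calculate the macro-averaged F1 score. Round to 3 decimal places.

Per-class F1 score (2·TP/(2·TP+FP+FN)):
  class_0: TP=11, FP=1+0+4=5, FN=4+9+5=18 → 22/45 = 0.4889
  class_1: TP=20, FP=4+2+10=16, FN=1+6+5=12 → 40/68 = 0.5882
  class_2: TP=12, FP=9+6+3=18, FN=0+2+1=3 → 24/45 = 0.5333
  class_3: TP=15, FP=5+5+1=11, FN=4+10+3=17 → 30/58 = 0.5172
Macro-F1 score = mean = (0.4889 + 0.5882 + 0.5333 + 0.5172) / 4 = 0.532

0.532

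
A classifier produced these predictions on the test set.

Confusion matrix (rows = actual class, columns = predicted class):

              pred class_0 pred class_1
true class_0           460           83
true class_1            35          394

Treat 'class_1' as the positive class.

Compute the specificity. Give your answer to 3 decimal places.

Specificity = TN/(TN+FP) = 460/(460+83) = 0.847

0.847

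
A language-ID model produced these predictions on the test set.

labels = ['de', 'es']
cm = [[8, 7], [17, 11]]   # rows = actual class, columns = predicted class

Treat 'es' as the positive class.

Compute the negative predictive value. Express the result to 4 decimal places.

0.3200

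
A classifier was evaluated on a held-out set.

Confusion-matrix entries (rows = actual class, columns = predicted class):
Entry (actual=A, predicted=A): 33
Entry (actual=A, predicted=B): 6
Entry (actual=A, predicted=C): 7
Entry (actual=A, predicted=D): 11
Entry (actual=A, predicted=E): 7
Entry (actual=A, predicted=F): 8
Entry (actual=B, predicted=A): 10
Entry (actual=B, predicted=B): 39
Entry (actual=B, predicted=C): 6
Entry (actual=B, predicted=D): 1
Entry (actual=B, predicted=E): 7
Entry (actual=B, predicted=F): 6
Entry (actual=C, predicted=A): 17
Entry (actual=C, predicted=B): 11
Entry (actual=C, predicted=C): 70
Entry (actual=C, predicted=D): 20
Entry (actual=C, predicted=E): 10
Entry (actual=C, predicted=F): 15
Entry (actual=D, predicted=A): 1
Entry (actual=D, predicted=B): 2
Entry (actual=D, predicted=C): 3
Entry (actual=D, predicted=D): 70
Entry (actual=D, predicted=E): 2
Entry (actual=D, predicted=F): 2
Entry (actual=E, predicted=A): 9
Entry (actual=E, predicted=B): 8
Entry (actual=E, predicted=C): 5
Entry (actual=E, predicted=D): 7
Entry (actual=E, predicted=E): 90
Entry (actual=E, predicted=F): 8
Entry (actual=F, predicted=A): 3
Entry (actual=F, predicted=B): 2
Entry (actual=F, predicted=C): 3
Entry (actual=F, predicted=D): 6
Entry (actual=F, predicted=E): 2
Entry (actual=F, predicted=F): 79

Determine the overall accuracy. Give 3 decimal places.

0.650

Accuracy = trace / total = (33+39+70+70+90+79=381) / 586 = 381/586 = 0.650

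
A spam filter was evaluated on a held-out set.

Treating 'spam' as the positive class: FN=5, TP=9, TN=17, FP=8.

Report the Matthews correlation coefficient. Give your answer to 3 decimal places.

MCC = (TP·TN − FP·FN) / √((TP+FP)(TP+FN)(TN+FP)(TN+FN))
Numerator = 9·17 − 8·5 = 113
Denominator = √(17·14·25·22) = √130900 = 361.8011
MCC = 113 / 361.8011 = 0.312

0.312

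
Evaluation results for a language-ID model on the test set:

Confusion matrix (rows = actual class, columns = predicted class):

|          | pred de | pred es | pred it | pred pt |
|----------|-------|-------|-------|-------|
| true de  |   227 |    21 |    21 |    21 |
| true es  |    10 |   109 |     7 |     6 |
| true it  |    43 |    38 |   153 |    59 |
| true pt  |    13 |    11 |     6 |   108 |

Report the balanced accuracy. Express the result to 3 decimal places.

0.728

Balanced accuracy = mean of per-class recall.
  de: recall = 227/290 = 0.7828
  es: recall = 109/132 = 0.8258
  it: recall = 153/293 = 0.5222
  pt: recall = 108/138 = 0.7826
Mean = (0.7828 + 0.8258 + 0.5222 + 0.7826) / 4 = 0.728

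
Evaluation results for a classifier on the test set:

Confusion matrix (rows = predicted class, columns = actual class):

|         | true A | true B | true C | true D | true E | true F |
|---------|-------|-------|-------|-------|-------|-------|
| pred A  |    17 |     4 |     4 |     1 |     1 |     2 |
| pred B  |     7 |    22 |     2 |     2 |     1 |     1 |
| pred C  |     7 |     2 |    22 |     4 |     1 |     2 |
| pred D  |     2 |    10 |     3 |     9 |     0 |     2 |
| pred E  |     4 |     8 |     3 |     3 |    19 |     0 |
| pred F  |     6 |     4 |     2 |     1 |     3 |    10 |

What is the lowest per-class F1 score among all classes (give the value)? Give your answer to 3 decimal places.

Per-class F1 score (2·TP/(2·TP+FP+FN)):
  A: TP=17, FP=4+4+1+1+2=12, FN=7+7+2+4+6=26 → 34/72 = 0.4722
  B: TP=22, FP=7+2+2+1+1=13, FN=4+2+10+8+4=28 → 44/85 = 0.5176
  C: TP=22, FP=7+2+4+1+2=16, FN=4+2+3+3+2=14 → 44/74 = 0.5946
  D: TP=9, FP=2+10+3+0+2=17, FN=1+2+4+3+1=11 → 18/46 = 0.3913
  E: TP=19, FP=4+8+3+3+0=18, FN=1+1+1+0+3=6 → 38/62 = 0.6129
  F: TP=10, FP=6+4+2+1+3=16, FN=2+1+2+2+0=7 → 20/43 = 0.4651
Lowest is class 'D' with F1 score = 0.391.

0.391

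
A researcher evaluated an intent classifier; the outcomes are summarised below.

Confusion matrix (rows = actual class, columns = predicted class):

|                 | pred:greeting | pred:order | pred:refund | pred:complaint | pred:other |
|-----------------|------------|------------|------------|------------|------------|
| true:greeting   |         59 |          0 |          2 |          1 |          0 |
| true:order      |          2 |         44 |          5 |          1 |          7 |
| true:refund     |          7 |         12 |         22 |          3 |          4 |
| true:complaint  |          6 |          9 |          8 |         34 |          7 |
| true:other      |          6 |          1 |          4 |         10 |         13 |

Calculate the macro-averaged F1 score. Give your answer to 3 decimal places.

Per-class F1 score (2·TP/(2·TP+FP+FN)):
  greeting: TP=59, FP=2+7+6+6=21, FN=0+2+1+0=3 → 118/142 = 0.8310
  order: TP=44, FP=0+12+9+1=22, FN=2+5+1+7=15 → 88/125 = 0.7040
  refund: TP=22, FP=2+5+8+4=19, FN=7+12+3+4=26 → 44/89 = 0.4944
  complaint: TP=34, FP=1+1+3+10=15, FN=6+9+8+7=30 → 68/113 = 0.6018
  other: TP=13, FP=0+7+4+7=18, FN=6+1+4+10=21 → 26/65 = 0.4000
Macro-F1 score = mean = (0.8310 + 0.7040 + 0.4944 + 0.6018 + 0.4000) / 5 = 0.606

0.606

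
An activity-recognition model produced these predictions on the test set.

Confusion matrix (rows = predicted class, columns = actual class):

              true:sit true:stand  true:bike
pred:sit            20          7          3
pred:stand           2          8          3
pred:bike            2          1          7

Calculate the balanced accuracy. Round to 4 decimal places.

Balanced accuracy = mean of per-class recall.
  sit: recall = 20/24 = 0.83333
  stand: recall = 8/16 = 0.50000
  bike: recall = 7/13 = 0.53846
Mean = (0.83333 + 0.50000 + 0.53846) / 3 = 0.6239

0.6239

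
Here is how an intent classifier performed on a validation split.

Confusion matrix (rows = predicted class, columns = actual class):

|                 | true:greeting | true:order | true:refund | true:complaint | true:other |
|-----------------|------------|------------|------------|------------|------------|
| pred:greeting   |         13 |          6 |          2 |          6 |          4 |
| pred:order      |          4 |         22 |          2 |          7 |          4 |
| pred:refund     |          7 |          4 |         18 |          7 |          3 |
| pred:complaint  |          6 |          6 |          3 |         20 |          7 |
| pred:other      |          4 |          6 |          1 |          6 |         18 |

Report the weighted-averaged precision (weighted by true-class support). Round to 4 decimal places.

Per-class precision (TP/(TP+FP)):
  greeting: TP=13, FP=6+2+6+4=18 → 13/31 = 0.41935
  order: TP=22, FP=4+2+7+4=17 → 22/39 = 0.56410
  refund: TP=18, FP=7+4+7+3=21 → 18/39 = 0.46154
  complaint: TP=20, FP=6+6+3+7=22 → 20/42 = 0.47619
  other: TP=18, FP=4+6+1+6=17 → 18/35 = 0.51429
Weighted-precision = Σ (supportᵢ/N)·precisionᵢ with N=186: (34/186)·0.41935 + (44/186)·0.56410 + (26/186)·0.46154 + (46/186)·0.47619 + (36/186)·0.51429 = 0.4919

0.4919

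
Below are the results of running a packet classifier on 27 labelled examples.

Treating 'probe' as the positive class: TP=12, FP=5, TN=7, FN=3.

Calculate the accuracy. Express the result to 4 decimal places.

0.7037

Accuracy = (TP+TN)/N = (12+7)/27 = 0.7037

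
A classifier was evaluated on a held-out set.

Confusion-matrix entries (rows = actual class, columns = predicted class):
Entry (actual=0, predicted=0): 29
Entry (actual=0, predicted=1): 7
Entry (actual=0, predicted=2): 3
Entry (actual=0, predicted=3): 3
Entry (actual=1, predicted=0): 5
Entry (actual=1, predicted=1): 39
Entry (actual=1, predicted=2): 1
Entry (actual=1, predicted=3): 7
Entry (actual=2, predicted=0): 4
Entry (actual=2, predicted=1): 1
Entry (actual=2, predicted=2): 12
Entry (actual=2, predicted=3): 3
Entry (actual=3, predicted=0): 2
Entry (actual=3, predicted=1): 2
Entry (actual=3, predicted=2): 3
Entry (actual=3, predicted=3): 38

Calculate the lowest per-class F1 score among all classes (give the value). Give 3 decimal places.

Per-class F1 score (2·TP/(2·TP+FP+FN)):
  0: TP=29, FP=5+4+2=11, FN=7+3+3=13 → 58/82 = 0.7073
  1: TP=39, FP=7+1+2=10, FN=5+1+7=13 → 78/101 = 0.7723
  2: TP=12, FP=3+1+3=7, FN=4+1+3=8 → 24/39 = 0.6154
  3: TP=38, FP=3+7+3=13, FN=2+2+3=7 → 76/96 = 0.7917
Lowest is class '2' with F1 score = 0.615.

0.615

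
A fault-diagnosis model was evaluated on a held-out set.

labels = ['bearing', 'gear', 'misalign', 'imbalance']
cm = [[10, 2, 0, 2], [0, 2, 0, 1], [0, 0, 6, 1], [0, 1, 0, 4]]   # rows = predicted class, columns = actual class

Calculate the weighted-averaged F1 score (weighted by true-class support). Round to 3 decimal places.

Per-class F1 score (2·TP/(2·TP+FP+FN)):
  bearing: TP=10, FP=2+0+2=4, FN=0+0+0=0 → 20/24 = 0.8333
  gear: TP=2, FP=0+0+1=1, FN=2+0+1=3 → 4/8 = 0.5000
  misalign: TP=6, FP=0+0+1=1, FN=0+0+0=0 → 12/13 = 0.9231
  imbalance: TP=4, FP=0+1+0=1, FN=2+1+1=4 → 8/13 = 0.6154
Weighted-F1 score = Σ (supportᵢ/N)·F1 scoreᵢ with N=29: (10/29)·0.8333 + (5/29)·0.5000 + (6/29)·0.9231 + (8/29)·0.6154 = 0.734

0.734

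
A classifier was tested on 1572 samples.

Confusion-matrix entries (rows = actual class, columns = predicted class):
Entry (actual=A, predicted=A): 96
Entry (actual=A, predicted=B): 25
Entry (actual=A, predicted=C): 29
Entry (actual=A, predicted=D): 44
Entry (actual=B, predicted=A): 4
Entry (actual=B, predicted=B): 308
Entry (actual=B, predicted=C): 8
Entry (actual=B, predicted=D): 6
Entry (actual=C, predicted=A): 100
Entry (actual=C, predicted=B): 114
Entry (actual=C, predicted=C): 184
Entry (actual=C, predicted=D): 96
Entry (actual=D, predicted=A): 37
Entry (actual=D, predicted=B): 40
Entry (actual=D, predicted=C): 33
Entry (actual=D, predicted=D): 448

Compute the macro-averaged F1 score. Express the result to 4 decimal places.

0.6182

Per-class F1 score (2·TP/(2·TP+FP+FN)):
  A: TP=96, FP=4+100+37=141, FN=25+29+44=98 → 192/431 = 0.44548
  B: TP=308, FP=25+114+40=179, FN=4+8+6=18 → 616/813 = 0.75769
  C: TP=184, FP=29+8+33=70, FN=100+114+96=310 → 368/748 = 0.49198
  D: TP=448, FP=44+6+96=146, FN=37+40+33=110 → 896/1152 = 0.77778
Macro-F1 score = mean = (0.44548 + 0.75769 + 0.49198 + 0.77778) / 4 = 0.6182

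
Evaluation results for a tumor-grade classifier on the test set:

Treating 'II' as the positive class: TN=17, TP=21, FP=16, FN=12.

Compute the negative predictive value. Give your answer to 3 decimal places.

0.586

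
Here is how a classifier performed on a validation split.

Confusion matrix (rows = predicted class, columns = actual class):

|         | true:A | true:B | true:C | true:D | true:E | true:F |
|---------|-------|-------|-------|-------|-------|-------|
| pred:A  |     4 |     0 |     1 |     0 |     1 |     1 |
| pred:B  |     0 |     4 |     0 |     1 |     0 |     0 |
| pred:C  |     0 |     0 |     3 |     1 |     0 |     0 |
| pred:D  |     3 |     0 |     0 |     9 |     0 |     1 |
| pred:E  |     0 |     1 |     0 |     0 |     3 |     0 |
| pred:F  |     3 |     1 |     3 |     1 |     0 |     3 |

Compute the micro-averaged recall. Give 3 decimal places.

0.591

Micro-averaging pools counts across classes: ΣTP=26, ΣFP=18, ΣFN=18.
Micro-recall = TP/(TP+FN) on pooled counts = 0.591 (equals overall accuracy in single-label multiclass).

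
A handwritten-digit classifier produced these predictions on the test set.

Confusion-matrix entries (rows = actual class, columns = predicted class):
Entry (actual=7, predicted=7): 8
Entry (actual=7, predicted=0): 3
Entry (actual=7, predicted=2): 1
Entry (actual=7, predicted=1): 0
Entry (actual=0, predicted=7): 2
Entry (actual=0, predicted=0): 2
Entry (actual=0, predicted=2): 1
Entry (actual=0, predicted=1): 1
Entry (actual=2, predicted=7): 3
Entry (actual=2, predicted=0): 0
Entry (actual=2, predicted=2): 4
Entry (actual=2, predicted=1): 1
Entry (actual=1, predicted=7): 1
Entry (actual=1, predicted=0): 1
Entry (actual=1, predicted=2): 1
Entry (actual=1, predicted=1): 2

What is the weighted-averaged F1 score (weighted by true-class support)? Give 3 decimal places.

0.512

Per-class F1 score (2·TP/(2·TP+FP+FN)):
  7: TP=8, FP=2+3+1=6, FN=3+1+0=4 → 16/26 = 0.6154
  0: TP=2, FP=3+0+1=4, FN=2+1+1=4 → 4/12 = 0.3333
  2: TP=4, FP=1+1+1=3, FN=3+0+1=4 → 8/15 = 0.5333
  1: TP=2, FP=0+1+1=2, FN=1+1+1=3 → 4/9 = 0.4444
Weighted-F1 score = Σ (supportᵢ/N)·F1 scoreᵢ with N=31: (12/31)·0.6154 + (6/31)·0.3333 + (8/31)·0.5333 + (5/31)·0.4444 = 0.512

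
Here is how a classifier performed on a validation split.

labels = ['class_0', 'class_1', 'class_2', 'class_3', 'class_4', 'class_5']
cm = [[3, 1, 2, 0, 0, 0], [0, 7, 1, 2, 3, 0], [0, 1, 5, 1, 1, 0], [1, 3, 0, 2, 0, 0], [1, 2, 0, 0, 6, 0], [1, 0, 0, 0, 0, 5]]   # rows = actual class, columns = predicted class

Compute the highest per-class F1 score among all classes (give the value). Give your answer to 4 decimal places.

0.9091

Per-class F1 score (2·TP/(2·TP+FP+FN)):
  class_0: TP=3, FP=0+0+1+1+1=3, FN=1+2+0+0+0=3 → 6/12 = 0.50000
  class_1: TP=7, FP=1+1+3+2+0=7, FN=0+1+2+3+0=6 → 14/27 = 0.51852
  class_2: TP=5, FP=2+1+0+0+0=3, FN=0+1+1+1+0=3 → 10/16 = 0.62500
  class_3: TP=2, FP=0+2+1+0+0=3, FN=1+3+0+0+0=4 → 4/11 = 0.36364
  class_4: TP=6, FP=0+3+1+0+0=4, FN=1+2+0+0+0=3 → 12/19 = 0.63158
  class_5: TP=5, FP=0+0+0+0+0=0, FN=1+0+0+0+0=1 → 10/11 = 0.90909
Highest is class 'class_5' with F1 score = 0.9091.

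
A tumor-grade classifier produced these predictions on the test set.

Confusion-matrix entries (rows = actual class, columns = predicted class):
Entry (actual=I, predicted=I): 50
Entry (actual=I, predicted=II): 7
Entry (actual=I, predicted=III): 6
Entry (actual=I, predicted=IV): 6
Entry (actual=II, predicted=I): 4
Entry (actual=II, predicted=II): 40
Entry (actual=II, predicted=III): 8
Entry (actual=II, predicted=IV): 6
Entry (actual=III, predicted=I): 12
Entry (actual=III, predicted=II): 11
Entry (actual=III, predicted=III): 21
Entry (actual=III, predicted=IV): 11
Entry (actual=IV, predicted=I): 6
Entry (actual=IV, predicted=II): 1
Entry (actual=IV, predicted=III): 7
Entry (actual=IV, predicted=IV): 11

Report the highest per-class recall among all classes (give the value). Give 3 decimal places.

Per-class recall (TP/(TP+FN)):
  I: TP=50, FN=7+6+6=19 → 50/69 = 0.7246
  II: TP=40, FN=4+8+6=18 → 40/58 = 0.6897
  III: TP=21, FN=12+11+11=34 → 21/55 = 0.3818
  IV: TP=11, FN=6+1+7=14 → 11/25 = 0.4400
Highest is class 'I' with recall = 0.725.

0.725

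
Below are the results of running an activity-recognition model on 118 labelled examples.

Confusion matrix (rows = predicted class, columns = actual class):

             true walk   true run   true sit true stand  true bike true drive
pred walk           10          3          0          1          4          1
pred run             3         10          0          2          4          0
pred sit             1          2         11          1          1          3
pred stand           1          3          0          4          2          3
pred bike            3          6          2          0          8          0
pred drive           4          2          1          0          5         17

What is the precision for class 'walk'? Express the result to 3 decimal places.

0.526

One-vs-rest for 'walk': TP = diagonal; FP = other classes predicted 'walk'; FN = 'walk' predicted as other.
precision = TP/(TP+FP).
walk: TP=10, FP=3+0+1+4+1=9 → 10/19 = 0.5263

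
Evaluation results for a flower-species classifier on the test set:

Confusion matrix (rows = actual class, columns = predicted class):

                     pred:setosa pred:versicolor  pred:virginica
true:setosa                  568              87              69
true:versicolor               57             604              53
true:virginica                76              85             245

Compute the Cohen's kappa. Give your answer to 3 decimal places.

Observed agreement pₒ = trace/N = 1417/1844 = 0.7684
Expected agreement pₑ = Σ (rowᵢ·colᵢ)/N² = (724·701 + 714·776 + 406·367)/1844² = 0.3560
κ = (pₒ − pₑ)/(1 − pₑ) = (0.7684 − 0.3560)/(1 − 0.3560) = 0.640

0.640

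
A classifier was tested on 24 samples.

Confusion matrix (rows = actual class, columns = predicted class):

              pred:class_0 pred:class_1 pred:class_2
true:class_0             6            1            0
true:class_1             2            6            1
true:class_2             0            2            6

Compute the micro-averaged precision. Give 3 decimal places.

Micro-averaging pools counts across classes: ΣTP=18, ΣFP=6, ΣFN=6.
Micro-precision = TP/(TP+FP) on pooled counts = 0.750 (equals overall accuracy in single-label multiclass).

0.750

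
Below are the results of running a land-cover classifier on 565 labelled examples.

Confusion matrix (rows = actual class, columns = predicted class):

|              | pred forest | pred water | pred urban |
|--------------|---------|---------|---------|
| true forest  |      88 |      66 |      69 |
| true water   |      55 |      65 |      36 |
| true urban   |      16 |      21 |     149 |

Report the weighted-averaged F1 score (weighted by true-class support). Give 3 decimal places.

Per-class F1 score (2·TP/(2·TP+FP+FN)):
  forest: TP=88, FP=55+16=71, FN=66+69=135 → 176/382 = 0.4607
  water: TP=65, FP=66+21=87, FN=55+36=91 → 130/308 = 0.4221
  urban: TP=149, FP=69+36=105, FN=16+21=37 → 298/440 = 0.6773
Weighted-F1 score = Σ (supportᵢ/N)·F1 scoreᵢ with N=565: (223/565)·0.4607 + (156/565)·0.4221 + (186/565)·0.6773 = 0.521

0.521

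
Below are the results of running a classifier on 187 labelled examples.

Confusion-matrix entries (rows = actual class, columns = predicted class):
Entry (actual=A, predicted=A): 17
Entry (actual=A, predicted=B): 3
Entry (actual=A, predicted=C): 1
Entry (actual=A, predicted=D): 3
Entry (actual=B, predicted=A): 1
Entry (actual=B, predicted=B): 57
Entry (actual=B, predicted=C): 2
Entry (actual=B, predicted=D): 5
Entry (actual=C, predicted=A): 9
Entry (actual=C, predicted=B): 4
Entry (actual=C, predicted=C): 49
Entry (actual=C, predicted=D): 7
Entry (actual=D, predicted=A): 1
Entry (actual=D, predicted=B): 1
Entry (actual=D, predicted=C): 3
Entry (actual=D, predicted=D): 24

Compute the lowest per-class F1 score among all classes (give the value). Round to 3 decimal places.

0.654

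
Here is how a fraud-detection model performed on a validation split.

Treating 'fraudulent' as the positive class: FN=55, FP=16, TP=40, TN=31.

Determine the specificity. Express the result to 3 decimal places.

0.660

Specificity = TN/(TN+FP) = 31/(31+16) = 0.660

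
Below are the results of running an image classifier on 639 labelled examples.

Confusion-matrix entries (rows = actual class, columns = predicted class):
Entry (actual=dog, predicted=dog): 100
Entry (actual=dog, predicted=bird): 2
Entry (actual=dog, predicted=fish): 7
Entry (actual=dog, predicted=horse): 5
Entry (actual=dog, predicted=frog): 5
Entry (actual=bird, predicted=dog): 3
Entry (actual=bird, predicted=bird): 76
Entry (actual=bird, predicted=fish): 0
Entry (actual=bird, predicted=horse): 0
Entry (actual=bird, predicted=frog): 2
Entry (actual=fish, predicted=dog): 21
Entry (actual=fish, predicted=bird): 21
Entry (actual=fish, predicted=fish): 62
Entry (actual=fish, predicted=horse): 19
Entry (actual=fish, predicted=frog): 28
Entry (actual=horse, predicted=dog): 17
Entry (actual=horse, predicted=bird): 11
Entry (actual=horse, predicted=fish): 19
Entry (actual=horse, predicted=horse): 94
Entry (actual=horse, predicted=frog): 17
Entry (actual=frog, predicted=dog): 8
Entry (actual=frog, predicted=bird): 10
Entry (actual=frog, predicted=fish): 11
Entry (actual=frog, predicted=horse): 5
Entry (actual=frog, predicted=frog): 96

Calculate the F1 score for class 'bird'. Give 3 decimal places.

0.756

Treat 'bird' as positive and all other classes as negative.
F1 score = 2·TP/(2·TP+FP+FN).
bird: TP=76, FP=2+21+11+10=44, FN=3+0+0+2=5 → 152/201 = 0.7562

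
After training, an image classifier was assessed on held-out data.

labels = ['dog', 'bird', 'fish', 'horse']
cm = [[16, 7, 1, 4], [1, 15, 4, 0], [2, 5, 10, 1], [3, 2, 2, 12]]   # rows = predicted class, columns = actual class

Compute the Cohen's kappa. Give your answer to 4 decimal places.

Observed agreement pₒ = trace/N = 53/85 = 0.62353
Expected agreement pₑ = Σ (rowᵢ·colᵢ)/N² = (22·28 + 29·20 + 17·18 + 17·19)/85² = 0.25260
κ = (pₒ − pₑ)/(1 − pₑ) = (0.62353 − 0.25260)/(1 − 0.25260) = 0.4963

0.4963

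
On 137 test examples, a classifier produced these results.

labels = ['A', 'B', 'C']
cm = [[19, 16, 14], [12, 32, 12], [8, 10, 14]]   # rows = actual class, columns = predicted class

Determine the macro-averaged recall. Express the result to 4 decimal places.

Per-class recall (TP/(TP+FN)):
  A: TP=19, FN=16+14=30 → 19/49 = 0.38776
  B: TP=32, FN=12+12=24 → 32/56 = 0.57143
  C: TP=14, FN=8+10=18 → 14/32 = 0.43750
Macro-recall = mean = (0.38776 + 0.57143 + 0.43750) / 3 = 0.4656

0.4656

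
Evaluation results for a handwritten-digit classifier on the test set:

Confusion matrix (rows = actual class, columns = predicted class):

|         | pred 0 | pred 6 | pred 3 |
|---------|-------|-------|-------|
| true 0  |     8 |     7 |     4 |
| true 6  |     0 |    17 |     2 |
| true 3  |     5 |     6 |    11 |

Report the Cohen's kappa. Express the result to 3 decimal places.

Observed agreement pₒ = trace/N = 36/60 = 0.6000
Expected agreement pₑ = Σ (rowᵢ·colᵢ)/N² = (19·13 + 19·30 + 22·17)/60² = 0.3308
κ = (pₒ − pₑ)/(1 − pₑ) = (0.6000 − 0.3308)/(1 − 0.3308) = 0.402

0.402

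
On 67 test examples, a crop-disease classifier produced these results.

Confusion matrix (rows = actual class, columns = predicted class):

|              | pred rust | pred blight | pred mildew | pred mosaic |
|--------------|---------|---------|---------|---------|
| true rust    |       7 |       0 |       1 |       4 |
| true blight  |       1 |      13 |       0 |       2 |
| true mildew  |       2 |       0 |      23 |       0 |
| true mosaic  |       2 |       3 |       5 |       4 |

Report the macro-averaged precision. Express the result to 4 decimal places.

0.6472

Per-class precision (TP/(TP+FP)):
  rust: TP=7, FP=1+2+2=5 → 7/12 = 0.58333
  blight: TP=13, FP=0+0+3=3 → 13/16 = 0.81250
  mildew: TP=23, FP=1+0+5=6 → 23/29 = 0.79310
  mosaic: TP=4, FP=4+2+0=6 → 4/10 = 0.40000
Macro-precision = mean = (0.58333 + 0.81250 + 0.79310 + 0.40000) / 4 = 0.6472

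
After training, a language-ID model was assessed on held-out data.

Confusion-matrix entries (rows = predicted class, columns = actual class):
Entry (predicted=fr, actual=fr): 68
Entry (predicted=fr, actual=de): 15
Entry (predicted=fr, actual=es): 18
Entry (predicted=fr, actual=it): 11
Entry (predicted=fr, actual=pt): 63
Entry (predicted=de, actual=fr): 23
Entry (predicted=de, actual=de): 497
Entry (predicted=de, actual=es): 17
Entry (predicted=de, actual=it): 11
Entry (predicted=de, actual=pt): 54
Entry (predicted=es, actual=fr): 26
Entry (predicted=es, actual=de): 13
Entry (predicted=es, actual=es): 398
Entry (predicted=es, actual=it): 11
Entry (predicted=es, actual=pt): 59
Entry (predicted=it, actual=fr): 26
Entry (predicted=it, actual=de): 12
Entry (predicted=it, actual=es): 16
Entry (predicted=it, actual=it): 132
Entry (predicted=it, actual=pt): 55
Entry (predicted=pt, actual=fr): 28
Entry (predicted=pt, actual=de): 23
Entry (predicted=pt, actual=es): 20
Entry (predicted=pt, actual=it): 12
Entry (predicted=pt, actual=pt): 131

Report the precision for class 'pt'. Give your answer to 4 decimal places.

0.6121

One-vs-rest for 'pt': TP = diagonal; FP = other classes predicted 'pt'; FN = 'pt' predicted as other.
precision = TP/(TP+FP).
pt: TP=131, FP=28+23+20+12=83 → 131/214 = 0.61215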